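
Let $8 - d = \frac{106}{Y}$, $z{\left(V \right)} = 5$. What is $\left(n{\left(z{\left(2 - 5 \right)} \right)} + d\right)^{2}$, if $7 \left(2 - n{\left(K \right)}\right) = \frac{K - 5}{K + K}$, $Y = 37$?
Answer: $\frac{69696}{1369} \approx 50.91$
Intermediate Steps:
$n{\left(K \right)} = 2 - \frac{-5 + K}{14 K}$ ($n{\left(K \right)} = 2 - \frac{\left(K - 5\right) \frac{1}{K + K}}{7} = 2 - \frac{\left(-5 + K\right) \frac{1}{2 K}}{7} = 2 - \frac{\frac{1}{2} \frac{1}{K} \left(-5 + K\right)}{7} = 2 - \frac{-5 + K}{14 K}$)
$d = \frac{190}{37}$ ($d = 8 - \frac{106}{37} = \frac{190}{37} \approx 5.1351$)
$\left(n{\left(z{\left(2 - 5 \right)} \right)} + d\right)^{2} = \left(\frac{5 + 27 \cdot 5}{14 \cdot 5} + \frac{190}{37}\right)^{2} = \left(\frac{1}{14} \cdot \frac{1}{5} \left(5 + 135\right) + \frac{190}{37}\right)^{2} = \left(\frac{1}{14} \cdot \frac{1}{5} \cdot 140 + \frac{190}{37}\right)^{2} = \left(2 + \frac{190}{37}\right)^{2} = \left(\frac{264}{37}\right)^{2} = \frac{69696}{1369}$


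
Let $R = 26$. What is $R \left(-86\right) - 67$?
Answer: $-2303$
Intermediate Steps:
$R \left(-86\right) - 67 = 26 \left(-86\right) - 67 = -2236 - 67 = -2303$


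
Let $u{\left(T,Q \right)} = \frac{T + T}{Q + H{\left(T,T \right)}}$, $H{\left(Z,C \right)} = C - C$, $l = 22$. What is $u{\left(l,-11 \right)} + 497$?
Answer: $493$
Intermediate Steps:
$H{\left(Z,C \right)} = 0$
$u{\left(T,Q \right)} = \frac{2 T}{Q}$ ($u{\left(T,Q \right)} = \frac{T + T}{Q + 0} = \frac{2 T}{Q}$)
$u{\left(l,-11 \right)} + 497 = 2 \cdot 22 \frac{1}{-11} + 497 = 2 \cdot 22 \left(- \frac{1}{11}\right) + 497 = -4 + 497 = 493$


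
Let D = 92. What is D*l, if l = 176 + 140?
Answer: 29072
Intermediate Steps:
l = 316
D*l = 92*316 = 29072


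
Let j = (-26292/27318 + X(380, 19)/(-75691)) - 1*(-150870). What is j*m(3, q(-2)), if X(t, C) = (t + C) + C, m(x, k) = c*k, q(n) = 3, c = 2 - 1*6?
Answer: -56719260268248/31329193 ≈ -1.8104e+6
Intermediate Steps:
c = -4 (c = 2 - 6 = -4)
m(x, k) = -4*k
X(t, C) = t + 2*C (X(t, C) = (C + t) + C = t + 2*C)
j = 4726605022354/31329193 (j = (-26292/27318 + (380 + 2*19)/(-75691)) - 1*(-150870) = (-26292*1/27318 + (380 + 38)*(-1/75691)) + 150870 = (-4382/4553 + 418*(-1/75691)) + 150870 = (-4382/4553 - 38/6881) + 150870 = -30325556/31329193 + 150870 = 4726605022354/31329193 ≈ 1.5087e+5)
j*m(3, q(-2)) = 4726605022354*(-4*3)/31329193 = (4726605022354/31329193)*(-12) = -56719260268248/31329193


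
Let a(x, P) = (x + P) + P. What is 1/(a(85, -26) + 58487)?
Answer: 1/58520 ≈ 1.7088e-5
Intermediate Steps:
a(x, P) = x + 2*P (a(x, P) = (P + x) + P = x + 2*P)
1/(a(85, -26) + 58487) = 1/((85 + 2*(-26)) + 58487) = 1/((85 - 52) + 58487) = 1/(33 + 58487) = 1/58520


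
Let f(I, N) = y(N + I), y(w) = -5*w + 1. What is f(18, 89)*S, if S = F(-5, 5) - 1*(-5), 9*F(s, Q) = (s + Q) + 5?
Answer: -8900/3 ≈ -2966.7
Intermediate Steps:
y(w) = 1 - 5*w
f(I, N) = 1 - 5*I - 5*N (f(I, N) = 1 - 5*(N + I) = 1 - 5*(I + N) = 1 + (-5*I - 5*N) = 1 - 5*I - 5*N)
F(s, Q) = 5/9 + Q/9 + s/9 (F(s, Q) = ((s + Q) + 5)/9 = ((Q + s) + 5)/9 = (5 + Q + s)/9 = 5/9 + Q/9 + s/9)
S = 50/9 (S = (5/9 + (⅑)*5 + (⅑)*(-5)) - 1*(-5) = (5/9 + 5/9 - 5/9) + 5 = 5/9 + 5 = 50/9 ≈ 5.5556)
f(18, 89)*S = (1 - 5*18 - 5*89)*(50/9) = (1 - 90 - 445)*(50/9) = -534*50/9 = -8900/3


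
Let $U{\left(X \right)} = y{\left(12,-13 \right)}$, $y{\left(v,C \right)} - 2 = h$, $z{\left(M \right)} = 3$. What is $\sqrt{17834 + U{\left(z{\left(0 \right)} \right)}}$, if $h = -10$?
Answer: $\sqrt{17826} \approx 133.51$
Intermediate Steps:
$y{\left(v,C \right)} = -8$ ($y{\left(v,C \right)} = 2 - 10 = -8$)
$U{\left(X \right)} = -8$
$\sqrt{17834 + U{\left(z{\left(0 \right)} \right)}} = \sqrt{17834 - 8} = \sqrt{17826}$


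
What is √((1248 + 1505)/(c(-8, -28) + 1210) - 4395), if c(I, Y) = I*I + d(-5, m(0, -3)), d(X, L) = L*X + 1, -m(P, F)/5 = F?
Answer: I*√15813741/60 ≈ 66.277*I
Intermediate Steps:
m(P, F) = -5*F
d(X, L) = 1 + L*X
c(I, Y) = -74 + I² (c(I, Y) = I*I + (1 - 5*(-3)*(-5)) = I² + (1 + 15*(-5)) = I² + (1 - 75) = I² - 74 = -74 + I²)
√((1248 + 1505)/(c(-8, -28) + 1210) - 4395) = √((1248 + 1505)/((-74 + (-8)²) + 1210) - 4395) = √(2753/((-74 + 64) + 1210) - 4395) = √(2753/(-10 + 1210) - 4395) = √(2753/1200 - 4395) = √(-5271247/1200) = I*√15813741/60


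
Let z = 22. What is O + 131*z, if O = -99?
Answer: 2783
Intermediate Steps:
O + 131*z = -99 + 131*22 = -99 + 2882 = 2783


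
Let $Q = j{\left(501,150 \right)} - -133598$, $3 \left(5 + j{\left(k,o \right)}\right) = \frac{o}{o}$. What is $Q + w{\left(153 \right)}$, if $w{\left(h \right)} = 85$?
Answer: $\frac{401035}{3} \approx 1.3368 \cdot 10^{5}$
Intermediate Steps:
$j{\left(k,o \right)} = - \frac{14}{3}$ ($j{\left(k,o \right)} = -5 + \frac{o \frac{1}{o}}{3} = -5 + \frac{1}{3} \cdot 1 = -5 + \frac{1}{3} = - \frac{14}{3}$)
$Q = \frac{400780}{3}$ ($Q = - \frac{14}{3} - -133598 = - \frac{14}{3} + 133598 = \frac{400780}{3} \approx 1.3359 \cdot 10^{5}$)
$Q + w{\left(153 \right)} = \frac{400780}{3} + 85 = \frac{401035}{3}$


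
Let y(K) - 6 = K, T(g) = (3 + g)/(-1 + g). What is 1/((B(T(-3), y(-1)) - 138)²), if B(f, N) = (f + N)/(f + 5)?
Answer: 1/18769 ≈ 5.3279e-5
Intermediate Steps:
T(g) = (3 + g)/(-1 + g)
y(K) = 6 + K
B(f, N) = (N + f)/(5 + f)
1/((B(T(-3), y(-1)) - 138)²) = 1/((((6 - 1) + (3 - 3)/(-1 - 3))/(5 + (3 - 3)/(-1 - 3)) - 138)²) = 1/(((5 + 0/(-4))/(5 + 0/(-4)) - 138)²) = 1/(((5 - ¼*0)/(5 - ¼*0) - 138)²) = 1/(((5 + 0)/(5 + 0) - 138)²) = 1/((5/5 - 138)²) = 1/(((⅕)*5 - 138)²) = 1/((1 - 138)²) = 1/((-137)²) = 1/18769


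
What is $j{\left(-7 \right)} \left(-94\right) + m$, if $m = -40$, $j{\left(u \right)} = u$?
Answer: $618$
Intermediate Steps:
$j{\left(-7 \right)} \left(-94\right) + m = \left(-7\right) \left(-94\right) - 40 = 658 - 40 = 618$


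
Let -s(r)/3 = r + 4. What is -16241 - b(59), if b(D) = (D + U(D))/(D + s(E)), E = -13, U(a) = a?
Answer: -698422/43 ≈ -16242.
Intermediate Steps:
s(r) = -12 - 3*r (s(r) = -3*(r + 4) = -3*(4 + r) = -12 - 3*r)
b(D) = 2*D/(27 + D) (b(D) = (D + D)/(D + (-12 - 3*(-13))) = (2*D)/(D + (-12 + 39)) = (2*D)/(D + 27) = (2*D)/(27 + D) = 2*D/(27 + D))
-16241 - b(59) = -16241 - 2*59/(27 + 59) = -16241 - 2*59/86 = -16241 - 1*59/43 = -16241 - 59/43 = -698422/43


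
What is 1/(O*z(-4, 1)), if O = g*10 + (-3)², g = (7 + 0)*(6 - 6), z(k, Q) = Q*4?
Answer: 1/36 ≈ 0.027778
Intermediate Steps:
z(k, Q) = 4*Q
g = 0 (g = 7*0 = 0)
O = 9 (O = 0*10 + (-3)² = 0 + 9 = 9)
1/(O*z(-4, 1)) = 1/(9*(4*1)) = 1/(9*4) = 1/36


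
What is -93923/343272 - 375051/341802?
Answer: -2978658817/2172797336 ≈ -1.3709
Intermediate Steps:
-93923/343272 - 375051/341802 = -93923*1/343272 - 375051*1/341802 = -93923/343272 - 125017/113934 = -2978658817/2172797336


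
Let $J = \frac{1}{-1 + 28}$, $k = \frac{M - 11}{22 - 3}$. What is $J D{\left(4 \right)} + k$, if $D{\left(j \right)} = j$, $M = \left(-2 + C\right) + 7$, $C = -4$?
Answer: $- \frac{194}{513} \approx -0.37817$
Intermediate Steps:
$M = 1$ ($M = \left(-2 - 4\right) + 7 = -6 + 7 = 1$)
$k = - \frac{10}{19}$ ($k = \frac{1 - 11}{22 - 3} = - \frac{10}{19} \approx -0.52632$)
$J = \frac{1}{27} \approx 0.037037$
$J D{\left(4 \right)} + k = \frac{1}{27} \cdot 4 - \frac{10}{19} = \frac{4}{27} - \frac{10}{19} = - \frac{194}{513}$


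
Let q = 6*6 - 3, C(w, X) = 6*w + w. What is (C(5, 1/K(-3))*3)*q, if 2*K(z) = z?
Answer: 3465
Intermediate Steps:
K(z) = z/2
C(w, X) = 7*w
q = 33 (q = 36 - 3 = 33)
(C(5, 1/K(-3))*3)*q = ((7*5)*3)*33 = (35*3)*33 = 105*33 = 3465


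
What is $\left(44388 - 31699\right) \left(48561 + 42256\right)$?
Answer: $1152376913$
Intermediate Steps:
$\left(44388 - 31699\right) \left(48561 + 42256\right) = 12689 \cdot 90817 = 1152376913$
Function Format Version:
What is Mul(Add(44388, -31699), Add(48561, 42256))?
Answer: 1152376913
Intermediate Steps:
Mul(Add(44388, -31699), Add(48561, 42256)) = Mul(12689, 90817) = 1152376913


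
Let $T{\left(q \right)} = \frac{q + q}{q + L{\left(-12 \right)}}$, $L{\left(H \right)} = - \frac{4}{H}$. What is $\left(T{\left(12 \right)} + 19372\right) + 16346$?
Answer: $\frac{1321638}{37} \approx 35720.0$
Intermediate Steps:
$T{\left(q \right)} = \frac{2 q}{\frac{1}{3} + q}$ ($T{\left(q \right)} = \frac{q + q}{q - \frac{4}{-12}} = \frac{2 q}{q - - \frac{1}{3}} = \frac{2 q}{q + \frac{1}{3}} = \frac{2 q}{\frac{1}{3} + q}$)
$\left(T{\left(12 \right)} + 19372\right) + 16346 = \left(6 \cdot 12 \frac{1}{1 + 3 \cdot 12} + 19372\right) + 16346 = \left(6 \cdot 12 \frac{1}{1 + 36} + 19372\right) + 16346 = \left(6 \cdot 12 \cdot \frac{1}{37} + 19372\right) + 16346 = \left(\frac{72}{37} + 19372\right) + 16346 = \frac{716836}{37} + 16346 = \frac{1321638}{37}$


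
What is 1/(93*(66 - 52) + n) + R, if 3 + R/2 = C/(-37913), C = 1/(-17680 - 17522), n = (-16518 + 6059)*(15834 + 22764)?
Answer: -538777007327357191/89796167873247780 ≈ -6.0000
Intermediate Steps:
n = -403696482 (n = -10459*38598 = -403696482)
C = -1/35202 (C = 1/(-35202) = -1/35202 ≈ -2.8407e-5)
R = -4003840277/667306713 (R = -6 + 2*(-1/35202/(-37913)) = -6 + 2*(-1/35202*(-1/37913)) = -6 + 2*(1/1334613426) = -6 + 1/667306713 = -4003840277/667306713 ≈ -6.0000)
1/(93*(66 - 52) + n) + R = 1/(93*(66 - 52) - 403696482) - 4003840277/667306713 = 1/(93*14 - 403696482) - 4003840277/667306713 = 1/(1302 - 403696482) - 4003840277/667306713 = 1/(-403695180) - 4003840277/667306713 = -1/403695180 - 4003840277/667306713 = -538777007327357191/89796167873247780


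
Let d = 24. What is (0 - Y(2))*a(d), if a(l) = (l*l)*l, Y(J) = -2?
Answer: 27648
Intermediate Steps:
a(l) = l³ (a(l) = l²*l = l³)
(0 - Y(2))*a(d) = (0 - 1*(-2))*24³ = (0 + 2)*13824 = 2*13824 = 27648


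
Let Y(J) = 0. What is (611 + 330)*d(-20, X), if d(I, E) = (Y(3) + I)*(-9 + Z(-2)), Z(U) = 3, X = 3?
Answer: 112920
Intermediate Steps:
d(I, E) = -6*I (d(I, E) = (0 + I)*(-9 + 3) = I*(-6) = -6*I)
(611 + 330)*d(-20, X) = (611 + 330)*(-6*(-20)) = 941*120 = 112920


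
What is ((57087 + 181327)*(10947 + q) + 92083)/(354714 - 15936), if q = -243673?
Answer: -18495014827/112926 ≈ -1.6378e+5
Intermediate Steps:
((57087 + 181327)*(10947 + q) + 92083)/(354714 - 15936) = ((57087 + 181327)*(10947 - 243673) + 92083)/(354714 - 15936) = (238414*(-232726) + 92083)/338778 = (-55485136564 + 92083)*(1/338778) = -55485044481*1/338778 = -18495014827/112926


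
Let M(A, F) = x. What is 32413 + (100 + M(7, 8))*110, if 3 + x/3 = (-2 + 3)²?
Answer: 42753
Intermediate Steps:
x = -6 (x = -9 + 3*(-2 + 3)² = -9 + 3*1² = -9 + 3*1 = -9 + 3 = -6)
M(A, F) = -6
32413 + (100 + M(7, 8))*110 = 32413 + (100 - 6)*110 = 32413 + 94*110 = 32413 + 10340 = 42753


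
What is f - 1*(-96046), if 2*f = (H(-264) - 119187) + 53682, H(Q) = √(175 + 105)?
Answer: 126587/2 + √70 ≈ 63302.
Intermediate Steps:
H(Q) = 2*√70 (H(Q) = √280 = 2*√70)
f = -65505/2 + √70 (f = ((2*√70 - 119187) + 53682)/2 = ((-119187 + 2*√70) + 53682)/2 = (-65505 + 2*√70)/2 = -65505/2 + √70 ≈ -32744.)
f - 1*(-96046) = (-65505/2 + √70) - 1*(-96046) = (-65505/2 + √70) + 96046 = 126587/2 + √70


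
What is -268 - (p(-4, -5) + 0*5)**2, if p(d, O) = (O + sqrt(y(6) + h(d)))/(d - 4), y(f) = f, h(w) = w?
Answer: -17179/64 + 5*sqrt(2)/32 ≈ -268.20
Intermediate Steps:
p(d, O) = (O + sqrt(6 + d))/(-4 + d) (p(d, O) = (O + sqrt(6 + d))/(d - 4) = (O + sqrt(6 + d))/(-4 + d))
-268 - (p(-4, -5) + 0*5)**2 = -268 - ((-5 + sqrt(6 - 4))/(-4 - 4) + 0*5)**2 = -268 - ((-5 + sqrt(2))/(-8) + 0)**2 = -268 - (-(-5 + sqrt(2))/8 + 0)**2 = -268 - ((5/8 - sqrt(2)/8) + 0)**2 = -268 - (5/8 - sqrt(2)/8)**2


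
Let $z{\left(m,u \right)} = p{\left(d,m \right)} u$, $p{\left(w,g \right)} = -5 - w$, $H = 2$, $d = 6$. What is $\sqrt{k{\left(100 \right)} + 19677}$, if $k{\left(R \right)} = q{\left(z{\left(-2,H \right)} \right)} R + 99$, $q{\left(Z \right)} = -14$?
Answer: $2 \sqrt{4594} \approx 135.56$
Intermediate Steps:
$z{\left(m,u \right)} = - 11 u$ ($z{\left(m,u \right)} = \left(-5 - 6\right) u = - 11 u$)
$k{\left(R \right)} = 99 - 14 R$ ($k{\left(R \right)} = - 14 R + 99 = 99 - 14 R$)
$\sqrt{k{\left(100 \right)} + 19677} = \sqrt{\left(99 - 1400\right) + 19677} = \sqrt{-1301 + 19677} = \sqrt{18376} = 2 \sqrt{4594}$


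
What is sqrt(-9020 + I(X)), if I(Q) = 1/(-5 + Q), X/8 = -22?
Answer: I*sqrt(295504401)/181 ≈ 94.974*I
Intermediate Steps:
X = -176 (X = 8*(-22) = -176)
sqrt(-9020 + I(X)) = sqrt(-9020 + 1/(-5 - 176)) = sqrt(-9020 + 1/(-181)) = sqrt(-9020 - 1/181) = sqrt(-1632621/181) = I*sqrt(295504401)/181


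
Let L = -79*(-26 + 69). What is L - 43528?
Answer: -46925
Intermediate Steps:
L = -3397 (L = -79*43 = -3397)
L - 43528 = -3397 - 43528 = -46925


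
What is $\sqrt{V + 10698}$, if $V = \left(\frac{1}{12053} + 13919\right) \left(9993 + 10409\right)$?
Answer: $\frac{\sqrt{41256031911953330}}{12053} \approx 16852.0$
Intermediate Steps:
$V = \frac{3422755974616}{12053}$ ($V = \left(\frac{1}{12053} + 13919\right) 20402 = \frac{167765708}{12053} \cdot 20402 = \frac{3422755974616}{12053} \approx 2.8398 \cdot 10^{8}$)
$\sqrt{V + 10698} = \sqrt{\frac{3422755974616}{12053} + 10698} = \sqrt{\frac{3422884917610}{12053}} = \frac{\sqrt{41256031911953330}}{12053}$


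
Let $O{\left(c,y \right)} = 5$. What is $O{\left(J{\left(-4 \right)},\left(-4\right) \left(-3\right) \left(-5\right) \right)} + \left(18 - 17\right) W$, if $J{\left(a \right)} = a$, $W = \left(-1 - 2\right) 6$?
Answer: $-13$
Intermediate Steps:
$W = -18$ ($W = \left(-3\right) 6 = -18$)
$O{\left(J{\left(-4 \right)},\left(-4\right) \left(-3\right) \left(-5\right) \right)} + \left(18 - 17\right) W = 5 + \left(18 - 17\right) \left(-18\right) = 5 + 1 \left(-18\right) = 5 - 18 = -13$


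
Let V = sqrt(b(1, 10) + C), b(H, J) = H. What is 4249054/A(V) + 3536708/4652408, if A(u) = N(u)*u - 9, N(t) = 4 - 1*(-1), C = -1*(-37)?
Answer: 44479517199385/1010735638 + 21245270*sqrt(38)/869 ≈ 1.9471e+5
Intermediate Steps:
C = 37
N(t) = 5 (N(t) = 4 + 1 = 5)
V = sqrt(38) (V = sqrt(1 + 37) = sqrt(38) ≈ 6.1644)
A(u) = -9 + 5*u (A(u) = 5*u - 9 = -9 + 5*u)
4249054/A(V) + 3536708/4652408 = 4249054/(-9 + 5*sqrt(38)) + 3536708/4652408 = 4249054/(-9 + 5*sqrt(38)) + 3536708*(1/4652408) = 4249054/(-9 + 5*sqrt(38)) + 884177/1163102 = 884177/1163102 + 4249054/(-9 + 5*sqrt(38))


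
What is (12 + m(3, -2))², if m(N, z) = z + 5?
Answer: 225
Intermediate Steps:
m(N, z) = 5 + z
(12 + m(3, -2))² = (12 + (5 - 2))² = (12 + 3)² = 15² = 225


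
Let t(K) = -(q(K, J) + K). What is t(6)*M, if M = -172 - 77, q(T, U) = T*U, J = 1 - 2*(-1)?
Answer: 5976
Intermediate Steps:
J = 3 (J = 1 + 2 = 3)
t(K) = -4*K (t(K) = -(K*3 + K) = -(3*K + K) = -4*K)
M = -249
t(6)*M = -4*6*(-249) = -24*(-249) = 5976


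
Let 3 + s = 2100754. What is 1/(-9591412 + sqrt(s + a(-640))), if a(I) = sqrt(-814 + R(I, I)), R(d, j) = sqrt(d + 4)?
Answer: -1/(9591412 - sqrt(2100751 + sqrt(-814 + 2*I*sqrt(159)))) ≈ -1.0428e-7 - 1.0703e-16*I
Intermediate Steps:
s = 2100751 (s = -3 + 2100754 = 2100751)
R(d, j) = sqrt(4 + d)
a(I) = sqrt(-814 + sqrt(4 + I))
1/(-9591412 + sqrt(s + a(-640))) = 1/(-9591412 + sqrt(2100751 + sqrt(-814 + sqrt(4 - 640)))) = 1/(-9591412 + sqrt(2100751 + sqrt(-814 + sqrt(-636)))) = 1/(-9591412 + sqrt(2100751 + sqrt(-814 + 2*I*sqrt(159))))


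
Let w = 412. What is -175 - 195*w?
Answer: -80515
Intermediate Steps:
-175 - 195*w = -175 - 195*412 = -175 - 80340 = -80515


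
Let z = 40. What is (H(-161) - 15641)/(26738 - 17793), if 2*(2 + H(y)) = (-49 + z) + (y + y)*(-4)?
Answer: -30007/17890 ≈ -1.6773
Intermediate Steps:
H(y) = -13/2 - 4*y (H(y) = -2 + ((-49 + 40) + (y + y)*(-4))/2 = -2 + (-9 + (2*y)*(-4))/2 = -2 + (-9 - 8*y)/2 = -2 + (-9/2 - 4*y) = -13/2 - 4*y)
(H(-161) - 15641)/(26738 - 17793) = ((-13/2 - 4*(-161)) - 15641)/(26738 - 17793) = ((-13/2 + 644) - 15641)/8945 = (1275/2 - 15641)*(1/8945) = -30007/2*1/8945 = -30007/17890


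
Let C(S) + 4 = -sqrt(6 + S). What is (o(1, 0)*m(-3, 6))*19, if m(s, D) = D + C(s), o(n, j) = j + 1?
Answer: 38 - 19*sqrt(3) ≈ 5.0910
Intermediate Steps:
o(n, j) = 1 + j
C(S) = -4 - sqrt(6 + S)
m(s, D) = -4 + D - sqrt(6 + s) (m(s, D) = D + (-4 - sqrt(6 + s)) = -4 + D - sqrt(6 + s))
(o(1, 0)*m(-3, 6))*19 = ((1 + 0)*(-4 + 6 - sqrt(6 - 3)))*19 = (1*(-4 + 6 - sqrt(3)))*19 = (1*(2 - sqrt(3)))*19 = (2 - sqrt(3))*19 = 38 - 19*sqrt(3)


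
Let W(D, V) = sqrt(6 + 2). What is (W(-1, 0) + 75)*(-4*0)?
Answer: 0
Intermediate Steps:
W(D, V) = 2*sqrt(2) (W(D, V) = sqrt(8) = 2*sqrt(2))
(W(-1, 0) + 75)*(-4*0) = (2*sqrt(2) + 75)*(-4*0) = (75 + 2*sqrt(2))*0 = 0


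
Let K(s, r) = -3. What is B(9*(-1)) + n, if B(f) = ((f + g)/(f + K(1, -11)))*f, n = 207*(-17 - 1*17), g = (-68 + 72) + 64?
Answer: -27975/4 ≈ -6993.8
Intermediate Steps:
g = 68 (g = 4 + 64 = 68)
n = -7038 (n = 207*(-17 - 17) = 207*(-34) = -7038)
B(f) = f*(68 + f)/(-3 + f) (B(f) = ((f + 68)/(f - 3))*f = ((68 + f)/(-3 + f))*f = f*(68 + f)/(-3 + f))
B(9*(-1)) + n = (9*(-1))*(68 + 9*(-1))/(-3 + 9*(-1)) - 7038 = -9*(68 - 9)/(-3 - 9) - 7038 = -9*59/(-12) - 7038 = -9*(-1/12)*59 - 7038 = 177/4 - 7038 = -27975/4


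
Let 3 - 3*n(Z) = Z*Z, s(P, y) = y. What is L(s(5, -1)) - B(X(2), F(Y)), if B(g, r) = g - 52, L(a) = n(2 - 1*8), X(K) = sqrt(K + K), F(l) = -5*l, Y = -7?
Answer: 39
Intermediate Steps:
X(K) = sqrt(2)*sqrt(K) (X(K) = sqrt(2*K) = sqrt(2)*sqrt(K))
n(Z) = 1 - Z**2/3 (n(Z) = 1 - Z*Z/3 = 1 - Z**2/3)
L(a) = -11 (L(a) = 1 - (2 - 1*8)**2/3 = 1 - (2 - 8)**2/3 = 1 - 1/3*(-6)**2 = 1 - 1/3*36 = 1 - 12 = -11)
B(g, r) = -52 + g
L(s(5, -1)) - B(X(2), F(Y)) = -11 - (-52 + sqrt(2)*sqrt(2)) = -11 - (-52 + 2) = -11 - 1*(-50) = -11 + 50 = 39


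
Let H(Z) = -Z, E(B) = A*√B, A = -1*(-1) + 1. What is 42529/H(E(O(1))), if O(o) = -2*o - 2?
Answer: 42529*I/4 ≈ 10632.0*I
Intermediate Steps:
O(o) = -2 - 2*o
A = 2 (A = 1 + 1 = 2)
E(B) = 2*√B
42529/H(E(O(1))) = 42529/((-2*√(-2 - 2*1))) = 42529/((-2*√(-2 - 2))) = 42529/((-2*√(-4))) = 42529/((-2*2*I)) = 42529/((-4*I)) = 42529*(I/4) = 42529*I/4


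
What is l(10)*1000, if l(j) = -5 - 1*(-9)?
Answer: 4000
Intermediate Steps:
l(j) = 4 (l(j) = -5 + 9 = 4)
l(10)*1000 = 4*1000 = 4000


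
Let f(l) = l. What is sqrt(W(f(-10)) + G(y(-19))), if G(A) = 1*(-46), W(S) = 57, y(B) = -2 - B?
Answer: sqrt(11) ≈ 3.3166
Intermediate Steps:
G(A) = -46
sqrt(W(f(-10)) + G(y(-19))) = sqrt(57 - 46) = sqrt(11)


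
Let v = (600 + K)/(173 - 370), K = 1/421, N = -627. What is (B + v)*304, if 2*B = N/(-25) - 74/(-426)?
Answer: 1286350975024/441639525 ≈ 2912.7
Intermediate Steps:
K = 1/421 ≈ 0.0023753
B = 67238/5325 (B = (-627/(-25) - 74/(-426))/2 = (-627*(-1/25) - 74*(-1/426))/2 = (627/25 + 37/213)/2 = (½)*(134476/5325) = 67238/5325 ≈ 12.627)
v = -252601/82937 (v = (600 + 1/421)/(173 - 370) = (252601/421)/(-197) = (252601/421)*(-1/197) = -252601/82937 ≈ -3.0457)
(B + v)*304 = (67238/5325 - 252601/82937)*304 = (4231417681/441639525)*304 = 1286350975024/441639525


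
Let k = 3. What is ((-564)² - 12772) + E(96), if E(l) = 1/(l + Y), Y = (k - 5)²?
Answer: 30532401/100 ≈ 3.0532e+5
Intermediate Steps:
Y = 4 (Y = (3 - 5)² = (-2)² = 4)
E(l) = 1/(4 + l) (E(l) = 1/(l + 4) = 1/(4 + l))
((-564)² - 12772) + E(96) = ((-564)² - 12772) + 1/(4 + 96) = (318096 - 12772) + 1/100 = 305324 + 1/100 = 30532401/100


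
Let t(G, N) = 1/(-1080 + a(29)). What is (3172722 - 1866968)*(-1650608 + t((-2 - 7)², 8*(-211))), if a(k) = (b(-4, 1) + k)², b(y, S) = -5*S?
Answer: -543132576257741/252 ≈ -2.1553e+12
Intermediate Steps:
a(k) = (-5 + k)² (a(k) = (-5*1 + k)² = (-5 + k)²)
t(G, N) = -1/504 (t(G, N) = 1/(-1080 + (-5 + 29)²) = 1/(-1080 + 24²) = 1/(-1080 + 576) = 1/(-504) = -1/504)
(3172722 - 1866968)*(-1650608 + t((-2 - 7)², 8*(-211))) = (3172722 - 1866968)*(-1650608 - 1/504) = 1305754*(-831906433/504) = -543132576257741/252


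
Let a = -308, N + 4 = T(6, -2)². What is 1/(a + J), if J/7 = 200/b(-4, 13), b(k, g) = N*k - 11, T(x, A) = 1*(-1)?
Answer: 1/1092 ≈ 0.00091575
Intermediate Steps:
T(x, A) = -1
N = -3 (N = -4 + (-1)² = -4 + 1 = -3)
b(k, g) = -11 - 3*k (b(k, g) = -3*k - 11 = -11 - 3*k)
J = 1400 (J = 7*(200/(-11 - 3*(-4))) = 7*(200/(-11 + 12)) = 7*(200/1) = 7*(200*1) = 7*200 = 1400)
1/(a + J) = 1/(-308 + 1400) = 1/1092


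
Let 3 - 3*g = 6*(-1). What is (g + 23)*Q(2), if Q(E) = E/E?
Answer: 26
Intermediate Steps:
Q(E) = 1
g = 3 (g = 1 - 2*(-1) = 1 - ⅓*(-6) = 1 + 2 = 3)
(g + 23)*Q(2) = (3 + 23)*1 = 26*1 = 26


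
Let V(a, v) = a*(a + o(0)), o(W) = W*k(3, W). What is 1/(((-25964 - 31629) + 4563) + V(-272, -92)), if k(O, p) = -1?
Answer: 1/20954 ≈ 4.7724e-5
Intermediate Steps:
o(W) = -W (o(W) = W*(-1) = -W)
V(a, v) = a**2 (V(a, v) = a*(a - 1*0) = a*(a + 0) = a*a = a**2)
1/(((-25964 - 31629) + 4563) + V(-272, -92)) = 1/(((-25964 - 31629) + 4563) + (-272)**2) = 1/((-57593 + 4563) + 73984) = 1/(-53030 + 73984) = 1/20954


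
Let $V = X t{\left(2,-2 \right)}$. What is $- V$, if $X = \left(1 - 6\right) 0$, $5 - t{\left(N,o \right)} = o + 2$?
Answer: $0$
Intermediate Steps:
$t{\left(N,o \right)} = 3 - o$ ($t{\left(N,o \right)} = 5 - \left(o + 2\right) = 5 - \left(2 + o\right) = 3 - o$)
$X = 0$ ($X = \left(1 - 6\right) 0 = \left(-5\right) 0 = 0$)
$V = 0$ ($V = 0 \left(3 - -2\right) = 0 \left(3 + 2\right) = 0 \cdot 5 = 0$)
$- V = \left(-1\right) 0 = 0$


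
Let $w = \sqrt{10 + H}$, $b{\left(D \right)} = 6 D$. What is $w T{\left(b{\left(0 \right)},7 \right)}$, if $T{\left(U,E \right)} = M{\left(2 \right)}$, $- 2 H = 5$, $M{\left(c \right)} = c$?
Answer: $\sqrt{30} \approx 5.4772$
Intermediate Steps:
$H = - \frac{5}{2}$ ($H = \left(- \frac{1}{2}\right) 5 = - \frac{5}{2} \approx -2.5$)
$T{\left(U,E \right)} = 2$
$w = \frac{\sqrt{30}}{2}$ ($w = \sqrt{10 - \frac{5}{2}} = \sqrt{\frac{15}{2}} = \frac{\sqrt{30}}{2} \approx 2.7386$)
$w T{\left(b{\left(0 \right)},7 \right)} = \frac{\sqrt{30}}{2} \cdot 2 = \sqrt{30}$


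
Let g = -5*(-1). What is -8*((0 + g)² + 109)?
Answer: -1072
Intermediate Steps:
g = 5
-8*((0 + g)² + 109) = -8*((0 + 5)² + 109) = -8*(5² + 109) = -8*(25 + 109) = -8*134 = -1072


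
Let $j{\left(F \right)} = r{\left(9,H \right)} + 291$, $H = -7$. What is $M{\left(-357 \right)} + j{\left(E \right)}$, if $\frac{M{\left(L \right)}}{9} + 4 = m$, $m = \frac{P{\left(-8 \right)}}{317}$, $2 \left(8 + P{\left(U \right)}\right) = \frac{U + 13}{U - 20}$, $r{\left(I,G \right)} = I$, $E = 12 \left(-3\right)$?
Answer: $\frac{4682451}{17752} \approx 263.77$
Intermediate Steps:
$E = -36$
$P{\left(U \right)} = -8 + \frac{13 + U}{2 \left(-20 + U\right)}$ ($P{\left(U \right)} = -8 + \frac{\left(U + 13\right) \frac{1}{U - 20}}{2} = -8 + \frac{\left(13 + U\right) \frac{1}{-20 + U}}{2} = -8 + \frac{\frac{1}{-20 + U} \left(13 + U\right)}{2} = -8 + \frac{13 + U}{2 \left(-20 + U\right)}$)
$m = - \frac{453}{17752}$ ($m = \frac{\frac{3}{2} \frac{1}{-20 - 8} \left(111 - -40\right)}{317} = \frac{3 \left(111 + 40\right)}{2 \left(-28\right)} \frac{1}{317} = \frac{3}{2} \left(- \frac{1}{28}\right) 151 \cdot \frac{1}{317} = \left(- \frac{453}{56}\right) \frac{1}{317} = - \frac{453}{17752} \approx -0.025518$)
$M{\left(L \right)} = - \frac{643149}{17752}$ ($M{\left(L \right)} = -36 + 9 \left(- \frac{453}{17752}\right) = -36 - \frac{4077}{17752} = - \frac{643149}{17752}$)
$j{\left(F \right)} = 300$ ($j{\left(F \right)} = 9 + 291 = 300$)
$M{\left(-357 \right)} + j{\left(E \right)} = - \frac{643149}{17752} + 300 = \frac{4682451}{17752}$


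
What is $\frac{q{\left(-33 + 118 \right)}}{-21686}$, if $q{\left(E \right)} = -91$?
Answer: $\frac{13}{3098} \approx 0.0041963$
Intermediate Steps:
$\frac{q{\left(-33 + 118 \right)}}{-21686} = - \frac{91}{-21686} = \left(-91\right) \left(- \frac{1}{21686}\right) = \frac{13}{3098}$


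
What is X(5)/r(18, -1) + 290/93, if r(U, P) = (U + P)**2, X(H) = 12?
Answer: 84926/26877 ≈ 3.1598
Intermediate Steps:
r(U, P) = (P + U)**2
X(5)/r(18, -1) + 290/93 = 12/((-1 + 18)**2) + 290/93 = 12/(17**2) + 290*(1/93) = 12/289 + 290/93 = 84926/26877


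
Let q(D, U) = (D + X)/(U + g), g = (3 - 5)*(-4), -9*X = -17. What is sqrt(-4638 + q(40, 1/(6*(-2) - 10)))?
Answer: 2*I*sqrt(12768973)/105 ≈ 68.064*I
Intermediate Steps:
X = 17/9 (X = -1/9*(-17) = 17/9 ≈ 1.8889)
g = 8 (g = -2*(-4) = 8)
q(D, U) = (17/9 + D)/(8 + U) (q(D, U) = (D + 17/9)/(U + 8) = (17/9 + D)/(8 + U))
sqrt(-4638 + q(40, 1/(6*(-2) - 10))) = sqrt(-4638 + (17/9 + 40)/(8 + 1/(6*(-2) - 10))) = sqrt(-4638 + (377/9)/(8 + 1/(-12 - 10))) = sqrt(-4638 + (377/9)/(8 + 1/(-22))) = sqrt(-4638 + (377/9)/(8 - 1/22)) = sqrt(-4638 + (377/9)/(175/22)) = sqrt(-4638 + (22/175)*(377/9)) = sqrt(-4638 + 8294/1575) = sqrt(-7296556/1575) = 2*I*sqrt(12768973)/105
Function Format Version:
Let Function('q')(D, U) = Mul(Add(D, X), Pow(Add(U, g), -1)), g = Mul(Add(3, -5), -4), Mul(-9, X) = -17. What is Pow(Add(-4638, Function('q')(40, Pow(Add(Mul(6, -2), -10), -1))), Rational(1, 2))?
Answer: Mul(Rational(2, 105), I, Pow(12768973, Rational(1, 2))) ≈ Mul(68.064, I)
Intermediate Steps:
X = Rational(17, 9) (X = Mul(Rational(-1, 9), -17) = Rational(17, 9) ≈ 1.8889)
g = 8 (g = Mul(-2, -4) = 8)
Function('q')(D, U) = Mul(Pow(Add(8, U), -1), Add(Rational(17, 9), D)) (Function('q')(D, U) = Mul(Add(D, Rational(17, 9)), Pow(Add(U, 8), -1)) = Mul(Add(Rational(17, 9), D), Pow(Add(8, U), -1)) = Mul(Pow(Add(8, U), -1), Add(Rational(17, 9), D)))
Pow(Add(-4638, Function('q')(40, Pow(Add(Mul(6, -2), -10), -1))), Rational(1, 2)) = Pow(Add(-4638, Mul(Pow(Add(8, Pow(Add(Mul(6, -2), -10), -1)), -1), Add(Rational(17, 9), 40))), Rational(1, 2)) = Pow(Add(-4638, Mul(Pow(Add(8, Pow(Add(-12, -10), -1)), -1), Rational(377, 9))), Rational(1, 2)) = Pow(Add(-4638, Mul(Pow(Add(8, Pow(-22, -1)), -1), Rational(377, 9))), Rational(1, 2)) = Pow(Add(-4638, Mul(Pow(Add(8, Rational(-1, 22)), -1), Rational(377, 9))), Rational(1, 2)) = Pow(Add(-4638, Mul(Pow(Rational(175, 22), -1), Rational(377, 9))), Rational(1, 2)) = Pow(Add(-4638, Mul(Rational(22, 175), Rational(377, 9))), Rational(1, 2)) = Pow(Add(-4638, Rational(8294, 1575)), Rational(1, 2)) = Pow(Rational(-7296556, 1575), Rational(1, 2)) = Mul(Rational(2, 105), I, Pow(12768973, Rational(1, 2)))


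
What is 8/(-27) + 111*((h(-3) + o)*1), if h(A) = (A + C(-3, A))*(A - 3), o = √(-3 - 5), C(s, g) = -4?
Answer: 125866/27 + 222*I*√2 ≈ 4661.7 + 313.96*I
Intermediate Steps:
o = 2*I*√2 (o = √(-8) = 2*I*√2 ≈ 2.8284*I)
h(A) = (-4 + A)*(-3 + A) (h(A) = (A - 4)*(A - 3) = (-4 + A)*(-3 + A))
8/(-27) + 111*((h(-3) + o)*1) = 8/(-27) + 111*(((12 + (-3)² - 7*(-3)) + 2*I*√2)*1) = 8*(-1/27) + 111*(((12 + 9 + 21) + 2*I*√2)*1) = -8/27 + 111*((42 + 2*I*√2)*1) = -8/27 + 111*(42 + 2*I*√2) = -8/27 + (4662 + 222*I*√2) = 125866/27 + 222*I*√2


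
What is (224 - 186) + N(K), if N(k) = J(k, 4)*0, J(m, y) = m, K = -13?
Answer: 38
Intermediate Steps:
N(k) = 0 (N(k) = k*0 = 0)
(224 - 186) + N(K) = (224 - 186) + 0 = 38 + 0 = 38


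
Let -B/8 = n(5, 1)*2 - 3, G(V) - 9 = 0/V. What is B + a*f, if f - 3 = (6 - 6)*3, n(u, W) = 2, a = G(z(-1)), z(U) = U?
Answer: 19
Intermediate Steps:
G(V) = 9 (G(V) = 9 + 0/V = 9 + 0 = 9)
a = 9
f = 3 (f = 3 + (6 - 6)*3 = 3 + 0*3 = 3 + 0 = 3)
B = -8 (B = -8*(2*2 - 3) = -8*(4 - 3) = -8*1 = -8)
B + a*f = -8 + 9*3 = -8 + 27 = 19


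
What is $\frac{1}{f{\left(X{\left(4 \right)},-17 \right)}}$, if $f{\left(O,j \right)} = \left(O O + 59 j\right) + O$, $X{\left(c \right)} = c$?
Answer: $- \frac{1}{983} \approx -0.0010173$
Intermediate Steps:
$f{\left(O,j \right)} = O + O^{2} + 59 j$ ($f{\left(O,j \right)} = \left(O^{2} + 59 j\right) + O = O + O^{2} + 59 j$)
$\frac{1}{f{\left(X{\left(4 \right)},-17 \right)}} = \frac{1}{4 + 4^{2} + 59 \left(-17\right)} = \frac{1}{4 + 16 - 1003} = \frac{1}{-983} = - \frac{1}{983}$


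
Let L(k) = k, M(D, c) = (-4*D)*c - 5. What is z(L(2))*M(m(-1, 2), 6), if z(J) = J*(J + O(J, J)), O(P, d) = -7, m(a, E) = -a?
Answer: 290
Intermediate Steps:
M(D, c) = -5 - 4*D*c (M(D, c) = -4*D*c - 5 = -5 - 4*D*c)
z(J) = J*(-7 + J) (z(J) = J*(J - 7) = J*(-7 + J))
z(L(2))*M(m(-1, 2), 6) = (2*(-7 + 2))*(-5 - 4*(-1*(-1))*6) = (2*(-5))*(-5 - 4*1*6) = -10*(-5 - 24) = -10*(-29) = 290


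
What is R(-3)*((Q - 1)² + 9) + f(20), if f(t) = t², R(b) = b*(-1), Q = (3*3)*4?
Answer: 4102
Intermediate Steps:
Q = 36 (Q = 9*4 = 36)
R(b) = -b
R(-3)*((Q - 1)² + 9) + f(20) = (-1*(-3))*((36 - 1)² + 9) + 20² = 3*(35² + 9) + 400 = 3*(1225 + 9) + 400 = 3*1234 + 400 = 3702 + 400 = 4102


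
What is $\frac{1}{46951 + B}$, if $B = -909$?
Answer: $\frac{1}{46042} \approx 2.1719 \cdot 10^{-5}$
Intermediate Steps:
$\frac{1}{46951 + B} = \frac{1}{46951 - 909} = \frac{1}{46042}$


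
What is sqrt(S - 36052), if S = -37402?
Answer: I*sqrt(73454) ≈ 271.02*I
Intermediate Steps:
sqrt(S - 36052) = sqrt(-37402 - 36052) = sqrt(-73454) = I*sqrt(73454)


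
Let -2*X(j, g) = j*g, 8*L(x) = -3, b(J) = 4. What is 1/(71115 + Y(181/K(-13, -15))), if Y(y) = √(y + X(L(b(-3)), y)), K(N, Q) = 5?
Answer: 5689200/404587454561 - 4*√17195/404587454561 ≈ 1.4060e-5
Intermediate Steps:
L(x) = -3/8 (L(x) = (⅛)*(-3) = -3/8)
X(j, g) = -g*j/2 (X(j, g) = -j*g/2 = -g*j/2)
Y(y) = √19*√y/4 (Y(y) = √(y - ½*y*(-3/8)) = √(y + 3*y/16) = √(19*y/16) = √19*√y/4)
1/(71115 + Y(181/K(-13, -15))) = 1/(71115 + √19*√(181/5)/4) = 1/(71115 + √19*(√905/5)/4) = 1/(71115 + √17195/20)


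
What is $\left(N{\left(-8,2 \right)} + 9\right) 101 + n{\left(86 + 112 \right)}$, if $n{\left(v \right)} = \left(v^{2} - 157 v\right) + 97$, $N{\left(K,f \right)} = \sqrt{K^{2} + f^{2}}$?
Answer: $9124 + 202 \sqrt{17} \approx 9956.9$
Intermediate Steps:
$n{\left(v \right)} = 97 + v^{2} - 157 v$
$\left(N{\left(-8,2 \right)} + 9\right) 101 + n{\left(86 + 112 \right)} = \left(\sqrt{\left(-8\right)^{2} + 2^{2}} + 9\right) 101 + \left(97 + \left(86 + 112\right)^{2} - 157 \left(86 + 112\right)\right) = \left(\sqrt{64 + 4} + 9\right) 101 + \left(97 + 198^{2} - 31086\right) = \left(\sqrt{68} + 9\right) 101 + \left(97 + 39204 - 31086\right) = \left(2 \sqrt{17} + 9\right) 101 + 8215 = \left(9 + 2 \sqrt{17}\right) 101 + 8215 = \left(909 + 202 \sqrt{17}\right) + 8215 = 9124 + 202 \sqrt{17}$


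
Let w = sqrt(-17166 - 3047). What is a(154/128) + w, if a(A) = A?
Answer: 77/64 + I*sqrt(20213) ≈ 1.2031 + 142.17*I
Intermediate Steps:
w = I*sqrt(20213) (w = sqrt(-20213) = I*sqrt(20213) ≈ 142.17*I)
a(154/128) + w = 154/128 + I*sqrt(20213) = 154*(1/128) + I*sqrt(20213) = 77/64 + I*sqrt(20213)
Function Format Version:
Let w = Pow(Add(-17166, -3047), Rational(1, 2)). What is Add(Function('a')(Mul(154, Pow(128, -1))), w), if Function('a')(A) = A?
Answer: Add(Rational(77, 64), Mul(I, Pow(20213, Rational(1, 2)))) ≈ Add(1.2031, Mul(142.17, I))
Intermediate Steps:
w = Mul(I, Pow(20213, Rational(1, 2))) (w = Pow(-20213, Rational(1, 2)) = Mul(I, Pow(20213, Rational(1, 2))) ≈ Mul(142.17, I))
Add(Function('a')(Mul(154, Pow(128, -1))), w) = Add(Mul(154, Pow(128, -1)), Mul(I, Pow(20213, Rational(1, 2)))) = Add(Mul(154, Rational(1, 128)), Mul(I, Pow(20213, Rational(1, 2)))) = Add(Rational(77, 64), Mul(I, Pow(20213, Rational(1, 2))))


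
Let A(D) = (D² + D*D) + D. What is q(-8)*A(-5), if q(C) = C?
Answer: -360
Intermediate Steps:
A(D) = D + 2*D² (A(D) = (D² + D²) + D = 2*D² + D = D + 2*D²)
q(-8)*A(-5) = -(-40)*(1 + 2*(-5)) = -(-40)*(1 - 10) = -(-40)*(-9) = -8*45 = -360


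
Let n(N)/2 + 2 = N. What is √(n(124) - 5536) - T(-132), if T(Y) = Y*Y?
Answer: -17424 + 42*I*√3 ≈ -17424.0 + 72.746*I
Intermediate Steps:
n(N) = -4 + 2*N
T(Y) = Y²
√(n(124) - 5536) - T(-132) = √((-4 + 2*124) - 5536) - 1*(-132)² = √((-4 + 248) - 5536) - 1*17424 = √(244 - 5536) - 17424 = √(-5292) - 17424 = 42*I*√3 - 17424 = -17424 + 42*I*√3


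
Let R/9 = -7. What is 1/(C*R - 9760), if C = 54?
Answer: -1/13162 ≈ -7.5976e-5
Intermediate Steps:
R = -63 (R = 9*(-7) = -63)
1/(C*R - 9760) = 1/(54*(-63) - 9760) = 1/(-3402 - 9760) = 1/(-13162) = -1/13162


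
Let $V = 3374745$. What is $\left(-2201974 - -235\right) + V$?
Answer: $1173006$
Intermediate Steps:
$\left(-2201974 - -235\right) + V = \left(-2201974 - -235\right) + 3374745 = \left(-2201974 + \left(-26 + 261\right)\right) + 3374745 = \left(-2201974 + 235\right) + 3374745 = -2201739 + 3374745 = 1173006$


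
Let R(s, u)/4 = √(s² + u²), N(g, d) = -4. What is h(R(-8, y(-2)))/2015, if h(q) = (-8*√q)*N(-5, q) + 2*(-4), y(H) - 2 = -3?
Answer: -8/2015 + 64*65^(¼)/2015 ≈ 0.086215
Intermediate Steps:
y(H) = -1 (y(H) = 2 - 3 = -1)
R(s, u) = 4*√(s² + u²)
h(q) = -8 + 32*√q (h(q) = -8*√q*(-4) + 2*(-4) = 32*√q - 8 = -8 + 32*√q)
h(R(-8, y(-2)))/2015 = (-8 + 32*√(4*√((-8)² + (-1)²)))/2015 = (-8 + 32*√(4*√(64 + 1)))*(1/2015) = (-8 + 32*√(4*√65))*(1/2015) = (-8 + 32*(2*65^(¼)))*(1/2015) = (-8 + 64*65^(¼))*(1/2015) = -8/2015 + 64*65^(¼)/2015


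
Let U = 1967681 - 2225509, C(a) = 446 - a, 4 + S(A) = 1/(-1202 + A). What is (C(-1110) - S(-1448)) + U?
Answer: -679110199/2650 ≈ -2.5627e+5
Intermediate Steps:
S(A) = -4 + 1/(-1202 + A)
U = -257828
(C(-1110) - S(-1448)) + U = ((446 - 1*(-1110)) - (4809 - 4*(-1448))/(-1202 - 1448)) - 257828 = ((446 + 1110) - (4809 + 5792)/(-2650)) - 257828 = (1556 - (-1)*10601/2650) - 257828 = (1556 - 1*(-10601/2650)) - 257828 = (1556 + 10601/2650) - 257828 = 4134001/2650 - 257828 = -679110199/2650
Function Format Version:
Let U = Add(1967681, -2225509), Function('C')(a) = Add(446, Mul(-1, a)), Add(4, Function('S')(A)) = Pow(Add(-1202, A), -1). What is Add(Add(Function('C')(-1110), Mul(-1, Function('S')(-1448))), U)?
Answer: Rational(-679110199, 2650) ≈ -2.5627e+5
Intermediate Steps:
Function('S')(A) = Add(-4, Pow(Add(-1202, A), -1))
U = -257828
Add(Add(Function('C')(-1110), Mul(-1, Function('S')(-1448))), U) = Add(Add(Add(446, Mul(-1, -1110)), Mul(-1, Mul(Pow(Add(-1202, -1448), -1), Add(4809, Mul(-4, -1448))))), -257828) = Add(Add(Add(446, 1110), Mul(-1, Mul(Pow(-2650, -1), Add(4809, 5792)))), -257828) = Add(Add(1556, Mul(-1, Mul(Rational(-1, 2650), 10601))), -257828) = Add(Add(1556, Mul(-1, Rational(-10601, 2650))), -257828) = Add(Add(1556, Rational(10601, 2650)), -257828) = Add(Rational(4134001, 2650), -257828) = Rational(-679110199, 2650)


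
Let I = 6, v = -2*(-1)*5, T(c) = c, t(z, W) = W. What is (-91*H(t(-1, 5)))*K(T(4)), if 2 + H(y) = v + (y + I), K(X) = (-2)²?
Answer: -6916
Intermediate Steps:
K(X) = 4
v = 10 (v = 2*5 = 10)
H(y) = 14 + y (H(y) = -2 + (10 + (y + 6)) = -2 + (10 + (6 + y)) = -2 + (16 + y) = 14 + y)
(-91*H(t(-1, 5)))*K(T(4)) = -91*(14 + 5)*4 = -91*19*4 = -1729*4 = -6916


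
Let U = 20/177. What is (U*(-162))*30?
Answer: -32400/59 ≈ -549.15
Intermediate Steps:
U = 20/177 (U = 20*(1/177) = 20/177 ≈ 0.11299)
(U*(-162))*30 = ((20/177)*(-162))*30 = -1080/59*30 = -32400/59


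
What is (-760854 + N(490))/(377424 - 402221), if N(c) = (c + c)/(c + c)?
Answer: 760853/24797 ≈ 30.683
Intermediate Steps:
N(c) = 1 (N(c) = (2*c)/((2*c)) = (2*c)*(1/(2*c)) = 1)
(-760854 + N(490))/(377424 - 402221) = (-760854 + 1)/(377424 - 402221) = -760853/(-24797) = -760853*(-1/24797) = 760853/24797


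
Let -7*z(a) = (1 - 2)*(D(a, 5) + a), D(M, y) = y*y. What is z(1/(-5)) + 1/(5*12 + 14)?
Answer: 9211/2590 ≈ 3.5564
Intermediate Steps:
D(M, y) = y²
z(a) = 25/7 + a/7 (z(a) = -(1 - 2)*(5² + a)/7 = -(-1)*(25 + a)/7 = -(-25 - a)/7 = 25/7 + a/7)
z(1/(-5)) + 1/(5*12 + 14) = (25/7 + (⅐)/(-5)) + 1/(5*12 + 14) = (25/7 + (⅐)*(-⅕)) + 1/(60 + 14) = (25/7 - 1/35) + 1/74 = 124/35 + (1/74)*1 = 124/35 + 1/74 = 9211/2590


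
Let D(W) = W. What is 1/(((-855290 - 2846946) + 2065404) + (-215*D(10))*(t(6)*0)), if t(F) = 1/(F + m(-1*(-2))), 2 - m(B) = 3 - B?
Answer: -1/1636832 ≈ -6.1094e-7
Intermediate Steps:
m(B) = -1 + B (m(B) = 2 - (3 - B) = 2 + (-3 + B) = -1 + B)
t(F) = 1/(1 + F) (t(F) = 1/(F + (-1 - 1*(-2))) = 1/(F + (-1 + 2)) = 1/(F + 1) = 1/(1 + F))
1/(((-855290 - 2846946) + 2065404) + (-215*D(10))*(t(6)*0)) = 1/(((-855290 - 2846946) + 2065404) + (-215*10)*(0/(1 + 6))) = 1/((-3702236 + 2065404) - 2150*0/7) = 1/(-1636832 - 2150*0/7) = 1/(-1636832 - 2150*0) = 1/(-1636832 + 0) = 1/(-1636832) = -1/1636832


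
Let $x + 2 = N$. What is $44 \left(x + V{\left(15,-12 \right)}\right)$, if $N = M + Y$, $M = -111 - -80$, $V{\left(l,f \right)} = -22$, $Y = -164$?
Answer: $-9636$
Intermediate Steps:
$M = -31$ ($M = -111 + 80 = -31$)
$N = -195$ ($N = -31 - 164 = -195$)
$x = -197$ ($x = -2 - 195 = -197$)
$44 \left(x + V{\left(15,-12 \right)}\right) = 44 \left(-197 - 22\right) = 44 \left(-219\right) = -9636$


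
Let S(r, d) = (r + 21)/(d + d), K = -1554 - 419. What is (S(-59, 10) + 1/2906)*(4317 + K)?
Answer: -32349544/7265 ≈ -4452.8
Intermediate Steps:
K = -1973
S(r, d) = (21 + r)/(2*d) (S(r, d) = (21 + r)/((2*d)) = (21 + r)*(1/(2*d)) = (21 + r)/(2*d))
(S(-59, 10) + 1/2906)*(4317 + K) = ((1/2)*(21 - 59)/10 + 1/2906)*(4317 - 1973) = ((1/2)*(1/10)*(-38) + 1/2906)*2344 = (-19/10 + 1/2906)*2344 = -13801/7265*2344 = -32349544/7265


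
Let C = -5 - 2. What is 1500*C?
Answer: -10500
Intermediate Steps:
C = -7
1500*C = 1500*(-7) = -10500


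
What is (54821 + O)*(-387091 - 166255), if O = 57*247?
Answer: -38125539400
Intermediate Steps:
O = 14079
(54821 + O)*(-387091 - 166255) = (54821 + 14079)*(-387091 - 166255) = 68900*(-553346) = -38125539400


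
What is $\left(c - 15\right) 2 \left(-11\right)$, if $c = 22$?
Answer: $-154$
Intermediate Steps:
$\left(c - 15\right) 2 \left(-11\right) = \left(22 - 15\right) 2 \left(-11\right) = 7 \cdot 2 \left(-11\right) = 14 \left(-11\right) = -154$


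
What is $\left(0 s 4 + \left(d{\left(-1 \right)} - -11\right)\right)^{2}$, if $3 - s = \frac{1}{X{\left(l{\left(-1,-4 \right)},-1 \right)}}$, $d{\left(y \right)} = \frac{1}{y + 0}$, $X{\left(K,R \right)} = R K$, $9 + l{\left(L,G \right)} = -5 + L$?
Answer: $100$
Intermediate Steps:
$l{\left(L,G \right)} = -14 + L$ ($l{\left(L,G \right)} = -9 + \left(-5 + L\right) = -14 + L$)
$X{\left(K,R \right)} = K R$
$d{\left(y \right)} = \frac{1}{y}$
$s = \frac{44}{15}$ ($s = 3 - \frac{1}{\left(-14 - 1\right) \left(-1\right)} = 3 - \frac{1}{\left(-15\right) \left(-1\right)} = 3 - \frac{1}{15} = \frac{44}{15} \approx 2.9333$)
$\left(0 s 4 + \left(d{\left(-1 \right)} - -11\right)\right)^{2} = \left(0 \cdot \frac{44}{15} \cdot 4 + \left(\frac{1}{-1} - -11\right)\right)^{2} = \left(0 \cdot 4 + \left(-1 + 11\right)\right)^{2} = \left(0 + 10\right)^{2} = 10^{2} = 100$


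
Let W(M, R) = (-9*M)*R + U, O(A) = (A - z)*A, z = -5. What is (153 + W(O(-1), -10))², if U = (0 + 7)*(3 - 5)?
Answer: 48841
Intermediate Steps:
O(A) = A*(5 + A) (O(A) = (A - 1*(-5))*A = (A + 5)*A = (5 + A)*A = A*(5 + A))
U = -14 (U = 7*(-2) = -14)
W(M, R) = -14 - 9*M*R (W(M, R) = (-9*M)*R - 14 = -9*M*R - 14 = -14 - 9*M*R)
(153 + W(O(-1), -10))² = (153 + (-14 - 9*(-(5 - 1))*(-10)))² = (153 + (-14 - 9*(-1*4)*(-10)))² = (153 + (-14 - 9*(-4)*(-10)))² = (153 + (-14 - 360))² = (153 - 374)² = (-221)² = 48841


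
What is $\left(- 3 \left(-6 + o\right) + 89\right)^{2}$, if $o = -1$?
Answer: $12100$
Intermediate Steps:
$\left(- 3 \left(-6 + o\right) + 89\right)^{2} = \left(- 3 \left(-6 - 1\right) + 89\right)^{2} = \left(\left(-3\right) \left(-7\right) + 89\right)^{2} = \left(21 + 89\right)^{2} = 110^{2} = 12100$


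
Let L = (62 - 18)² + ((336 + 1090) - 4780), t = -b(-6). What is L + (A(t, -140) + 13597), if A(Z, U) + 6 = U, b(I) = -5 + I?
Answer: 12033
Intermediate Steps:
t = 11 (t = -(-5 - 6) = -1*(-11) = 11)
A(Z, U) = -6 + U
L = -1418 (L = 44² + (1426 - 4780) = 1936 - 3354 = -1418)
L + (A(t, -140) + 13597) = -1418 + ((-6 - 140) + 13597) = -1418 + (-146 + 13597) = -1418 + 13451 = 12033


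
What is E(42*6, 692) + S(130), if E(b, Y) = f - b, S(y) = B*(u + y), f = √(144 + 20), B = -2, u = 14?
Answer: -540 + 2*√41 ≈ -527.19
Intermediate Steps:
f = 2*√41 (f = √164 = 2*√41 ≈ 12.806)
S(y) = -28 - 2*y (S(y) = -2*(14 + y) = -28 - 2*y)
E(b, Y) = -b + 2*√41 (E(b, Y) = 2*√41 - b = -b + 2*√41)
E(42*6, 692) + S(130) = (-42*6 + 2*√41) + (-28 - 2*130) = (-1*252 + 2*√41) + (-28 - 260) = (-252 + 2*√41) - 288 = -540 + 2*√41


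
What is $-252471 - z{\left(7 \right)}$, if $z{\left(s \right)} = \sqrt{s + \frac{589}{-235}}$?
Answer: $-252471 - \frac{4 \sqrt{15510}}{235} \approx -2.5247 \cdot 10^{5}$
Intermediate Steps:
$z{\left(s \right)} = \sqrt{- \frac{589}{235} + s}$ ($z{\left(s \right)} = \sqrt{s + 589 \left(- \frac{1}{235}\right)} = \sqrt{s - \frac{589}{235}} = \sqrt{- \frac{589}{235} + s}$)
$-252471 - z{\left(7 \right)} = -252471 - \frac{\sqrt{-138415 + 55225 \cdot 7}}{235} = -252471 - \frac{\sqrt{-138415 + 386575}}{235} = -252471 - \frac{\sqrt{248160}}{235} = -252471 - \frac{4 \sqrt{15510}}{235}$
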